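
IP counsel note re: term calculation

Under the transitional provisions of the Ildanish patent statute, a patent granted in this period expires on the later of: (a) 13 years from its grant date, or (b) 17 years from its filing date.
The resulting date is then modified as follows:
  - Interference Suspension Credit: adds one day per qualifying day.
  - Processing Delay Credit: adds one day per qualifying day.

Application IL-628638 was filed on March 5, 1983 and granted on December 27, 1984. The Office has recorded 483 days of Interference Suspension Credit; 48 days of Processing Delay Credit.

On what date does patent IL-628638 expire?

2001-08-18

(a) grant + 13 years → 27 December 1997.
(b) filing + 17 years → 5 March 2000.
Later of the two: 5 March 2000.
Interference Suspension Credit: +483 days → 1 July 2001.
Processing Delay Credit: +48 days → 18 August 2001.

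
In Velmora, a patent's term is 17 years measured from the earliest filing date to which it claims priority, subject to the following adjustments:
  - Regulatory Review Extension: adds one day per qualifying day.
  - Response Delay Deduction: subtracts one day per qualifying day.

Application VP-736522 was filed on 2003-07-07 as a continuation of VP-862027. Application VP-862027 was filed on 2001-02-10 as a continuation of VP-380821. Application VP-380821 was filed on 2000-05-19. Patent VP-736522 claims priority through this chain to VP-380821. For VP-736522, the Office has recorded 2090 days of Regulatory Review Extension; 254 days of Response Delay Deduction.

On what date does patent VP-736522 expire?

2022-05-29

Earliest priority filing: 19 May 2000.
Base term: 19 May 2000 + 17 years → 19 May 2017.
Regulatory Review Extension: +2090 days → 7 February 2023.
Response Delay Deduction: −254 days → 29 May 2022.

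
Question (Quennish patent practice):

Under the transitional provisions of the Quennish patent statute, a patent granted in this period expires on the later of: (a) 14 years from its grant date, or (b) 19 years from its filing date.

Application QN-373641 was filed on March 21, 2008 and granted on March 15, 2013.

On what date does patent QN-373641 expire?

2027-03-21

(a) grant + 14 years → 15 March 2027.
(b) filing + 19 years → 21 March 2027.
Later of the two: 21 March 2027.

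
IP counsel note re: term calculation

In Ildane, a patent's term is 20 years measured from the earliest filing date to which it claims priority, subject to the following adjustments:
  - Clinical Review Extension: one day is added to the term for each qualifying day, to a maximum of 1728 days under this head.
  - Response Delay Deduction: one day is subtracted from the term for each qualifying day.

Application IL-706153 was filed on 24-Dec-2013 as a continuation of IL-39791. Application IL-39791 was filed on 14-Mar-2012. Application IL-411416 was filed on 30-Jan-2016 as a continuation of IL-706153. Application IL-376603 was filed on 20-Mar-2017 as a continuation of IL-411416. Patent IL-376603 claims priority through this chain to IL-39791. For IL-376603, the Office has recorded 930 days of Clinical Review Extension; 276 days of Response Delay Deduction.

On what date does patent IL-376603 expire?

Earliest priority filing: 14 March 2012.
Base term: 14 March 2012 + 20 years → 14 March 2032.
Clinical Review Extension: 930 days (within the 1728-day cap) → +930 days → 30 September 2034.
Response Delay Deduction: −276 days → 28 December 2033.

2033-12-28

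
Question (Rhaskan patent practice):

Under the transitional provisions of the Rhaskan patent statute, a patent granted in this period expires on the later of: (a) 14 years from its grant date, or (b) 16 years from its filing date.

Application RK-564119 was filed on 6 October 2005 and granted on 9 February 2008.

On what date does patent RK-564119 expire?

(a) grant + 14 years → 9 February 2022.
(b) filing + 16 years → 6 October 2021.
Later of the two: 9 February 2022.

2022-02-09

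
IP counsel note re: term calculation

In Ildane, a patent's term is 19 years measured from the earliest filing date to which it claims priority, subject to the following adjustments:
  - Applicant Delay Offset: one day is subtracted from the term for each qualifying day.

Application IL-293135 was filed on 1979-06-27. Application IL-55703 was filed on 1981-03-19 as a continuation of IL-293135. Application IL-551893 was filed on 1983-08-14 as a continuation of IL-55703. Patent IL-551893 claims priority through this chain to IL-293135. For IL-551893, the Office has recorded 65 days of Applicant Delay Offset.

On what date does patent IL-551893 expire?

1998-04-23

Earliest priority filing: 27 June 1979.
Base term: 27 June 1979 + 19 years → 27 June 1998.
Applicant Delay Offset: −65 days → 23 April 1998.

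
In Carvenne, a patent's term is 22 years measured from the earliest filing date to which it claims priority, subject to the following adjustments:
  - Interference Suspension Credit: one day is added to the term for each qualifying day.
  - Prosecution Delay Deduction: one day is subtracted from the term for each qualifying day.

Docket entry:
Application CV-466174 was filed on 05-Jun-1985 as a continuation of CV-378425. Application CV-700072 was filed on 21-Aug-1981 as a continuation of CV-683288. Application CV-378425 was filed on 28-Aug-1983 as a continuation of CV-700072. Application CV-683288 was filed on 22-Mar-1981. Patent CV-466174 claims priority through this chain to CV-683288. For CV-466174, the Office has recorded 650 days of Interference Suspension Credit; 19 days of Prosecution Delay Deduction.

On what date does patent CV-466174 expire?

Earliest priority filing: 22 March 1981.
Base term: 22 March 1981 + 22 years → 22 March 2003.
Interference Suspension Credit: +650 days → 31 December 2004.
Prosecution Delay Deduction: −19 days → 12 December 2004.

December 12, 2004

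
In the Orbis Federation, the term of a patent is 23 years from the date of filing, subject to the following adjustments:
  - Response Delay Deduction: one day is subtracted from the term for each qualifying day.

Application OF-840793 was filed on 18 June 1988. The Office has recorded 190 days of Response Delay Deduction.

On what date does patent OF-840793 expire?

2010-12-10

Base term: filing date + 23 years → 18 June 2011.
Response Delay Deduction: −190 days → 10 December 2010.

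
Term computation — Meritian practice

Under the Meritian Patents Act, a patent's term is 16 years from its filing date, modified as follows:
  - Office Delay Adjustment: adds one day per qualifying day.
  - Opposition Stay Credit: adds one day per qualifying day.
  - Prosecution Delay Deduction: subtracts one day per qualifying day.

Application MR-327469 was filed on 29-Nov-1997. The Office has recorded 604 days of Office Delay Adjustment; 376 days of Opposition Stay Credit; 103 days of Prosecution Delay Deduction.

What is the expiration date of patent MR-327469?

2016-04-24

Base term: filing date + 16 years → 29 November 2013.
Office Delay Adjustment: +604 days → 26 July 2015.
Opposition Stay Credit: +376 days → 5 August 2016.
Prosecution Delay Deduction: −103 days → 24 April 2016.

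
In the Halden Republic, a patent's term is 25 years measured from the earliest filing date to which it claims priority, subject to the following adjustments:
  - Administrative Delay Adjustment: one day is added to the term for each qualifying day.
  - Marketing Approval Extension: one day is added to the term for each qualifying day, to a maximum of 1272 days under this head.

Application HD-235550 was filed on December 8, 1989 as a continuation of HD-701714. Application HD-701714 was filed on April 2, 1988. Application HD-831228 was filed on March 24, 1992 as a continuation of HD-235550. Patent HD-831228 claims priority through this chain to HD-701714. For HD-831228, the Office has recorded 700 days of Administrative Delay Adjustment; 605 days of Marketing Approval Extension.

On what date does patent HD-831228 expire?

Earliest priority filing: 2 April 1988.
Base term: 2 April 1988 + 25 years → 2 April 2013.
Administrative Delay Adjustment: +700 days → 3 March 2015.
Marketing Approval Extension: 605 days (within the 1272-day cap) → +605 days → 28 October 2016.

October 28, 2016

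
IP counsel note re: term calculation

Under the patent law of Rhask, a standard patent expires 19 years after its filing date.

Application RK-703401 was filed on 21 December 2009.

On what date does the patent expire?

Filing date + 19 years → 21 December 2028.

2028-12-21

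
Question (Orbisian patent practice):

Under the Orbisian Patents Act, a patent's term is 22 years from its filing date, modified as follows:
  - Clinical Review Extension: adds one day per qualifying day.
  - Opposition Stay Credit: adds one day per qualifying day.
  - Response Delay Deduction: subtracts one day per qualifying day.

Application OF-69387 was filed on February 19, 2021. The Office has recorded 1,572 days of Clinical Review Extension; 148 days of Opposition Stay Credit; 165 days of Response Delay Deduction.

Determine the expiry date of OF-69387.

Base term: filing date + 22 years → 19 February 2043.
Clinical Review Extension: +1572 days → 10 June 2047.
Opposition Stay Credit: +148 days → 5 November 2047.
Response Delay Deduction: −165 days → 24 May 2047.

2047-05-24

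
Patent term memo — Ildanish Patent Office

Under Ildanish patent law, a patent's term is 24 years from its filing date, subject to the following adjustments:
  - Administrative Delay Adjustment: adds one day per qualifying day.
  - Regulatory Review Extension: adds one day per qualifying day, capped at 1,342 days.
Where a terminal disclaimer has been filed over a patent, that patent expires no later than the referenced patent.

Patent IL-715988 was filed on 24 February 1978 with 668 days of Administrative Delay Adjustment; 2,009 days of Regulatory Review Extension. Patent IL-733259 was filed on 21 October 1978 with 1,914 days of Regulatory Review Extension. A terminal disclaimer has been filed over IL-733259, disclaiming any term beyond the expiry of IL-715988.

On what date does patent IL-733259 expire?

Natural term of IL-733259:
  Base: filing + 24 years → 21 October 2002.
  Regulatory Review Extension: 1914 days claimed exceeds the 1342-day cap, so +1342 days → 24 June 2006.
Expiry of referenced patent IL-715988:
  Base: filing + 24 years → 24 February 2002.
  Administrative Delay Adjustment: +668 days → 24 December 2003.
  Regulatory Review Extension: 2009 days claimed exceeds the 1342-day cap, so +1342 days → 27 August 2007.
Terminal disclaimer: IL-733259 expires on the earlier of 24 June 2006 and 27 August 2007.

June 24, 2006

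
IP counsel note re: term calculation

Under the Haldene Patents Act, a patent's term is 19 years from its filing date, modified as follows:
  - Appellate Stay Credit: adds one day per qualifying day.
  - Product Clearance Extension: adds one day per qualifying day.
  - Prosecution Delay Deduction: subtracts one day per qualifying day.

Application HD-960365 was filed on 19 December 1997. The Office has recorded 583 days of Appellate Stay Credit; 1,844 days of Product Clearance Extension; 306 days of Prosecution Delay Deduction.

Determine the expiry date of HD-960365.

2022-10-10

Base term: filing date + 19 years → 19 December 2016.
Appellate Stay Credit: +583 days → 25 July 2018.
Product Clearance Extension: +1844 days → 12 August 2023.
Prosecution Delay Deduction: −306 days → 10 October 2022.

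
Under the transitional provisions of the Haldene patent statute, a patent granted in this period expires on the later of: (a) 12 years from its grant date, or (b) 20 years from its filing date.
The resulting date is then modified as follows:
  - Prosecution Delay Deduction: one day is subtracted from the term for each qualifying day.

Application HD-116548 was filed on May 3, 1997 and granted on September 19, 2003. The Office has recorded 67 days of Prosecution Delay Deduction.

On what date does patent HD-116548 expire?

2017-02-25

(a) grant + 12 years → 19 September 2015.
(b) filing + 20 years → 3 May 2017.
Later of the two: 3 May 2017.
Prosecution Delay Deduction: −67 days → 25 February 2017.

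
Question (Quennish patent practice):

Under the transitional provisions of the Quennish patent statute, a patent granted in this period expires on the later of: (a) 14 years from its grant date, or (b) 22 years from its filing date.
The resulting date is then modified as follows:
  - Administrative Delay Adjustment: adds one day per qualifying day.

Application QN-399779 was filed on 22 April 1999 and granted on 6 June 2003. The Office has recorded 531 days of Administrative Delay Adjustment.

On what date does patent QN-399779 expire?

(a) grant + 14 years → 6 June 2017.
(b) filing + 22 years → 22 April 2021.
Later of the two: 22 April 2021.
Administrative Delay Adjustment: +531 days → 5 October 2022.

October 5, 2022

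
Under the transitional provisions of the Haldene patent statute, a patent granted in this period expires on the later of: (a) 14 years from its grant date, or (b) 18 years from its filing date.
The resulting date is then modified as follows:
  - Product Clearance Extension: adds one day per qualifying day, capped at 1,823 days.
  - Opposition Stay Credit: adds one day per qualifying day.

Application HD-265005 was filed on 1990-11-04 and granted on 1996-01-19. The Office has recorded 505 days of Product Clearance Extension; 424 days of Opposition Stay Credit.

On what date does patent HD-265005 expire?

2012-08-05

(a) grant + 14 years → 19 January 2010.
(b) filing + 18 years → 4 November 2008.
Later of the two: 19 January 2010.
Product Clearance Extension: 505 days (within the 1823-day cap) → +505 days → 8 June 2011.
Opposition Stay Credit: +424 days → 5 August 2012.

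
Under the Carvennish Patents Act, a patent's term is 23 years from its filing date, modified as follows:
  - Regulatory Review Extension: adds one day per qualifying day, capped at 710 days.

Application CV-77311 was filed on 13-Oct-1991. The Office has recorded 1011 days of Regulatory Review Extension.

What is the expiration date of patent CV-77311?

September 22, 2016

Base term: filing date + 23 years → 13 October 2014.
Regulatory Review Extension: 1011 days claimed exceeds the 710-day cap, so +710 days → 22 September 2016.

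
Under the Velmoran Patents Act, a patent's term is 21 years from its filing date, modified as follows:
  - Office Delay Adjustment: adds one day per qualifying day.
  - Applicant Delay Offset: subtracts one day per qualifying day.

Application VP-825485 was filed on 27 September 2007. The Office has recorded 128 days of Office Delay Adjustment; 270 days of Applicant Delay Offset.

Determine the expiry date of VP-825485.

Base term: filing date + 21 years → 27 September 2028.
Office Delay Adjustment: +128 days → 2 February 2029.
Applicant Delay Offset: −270 days → 8 May 2028.

2028-05-08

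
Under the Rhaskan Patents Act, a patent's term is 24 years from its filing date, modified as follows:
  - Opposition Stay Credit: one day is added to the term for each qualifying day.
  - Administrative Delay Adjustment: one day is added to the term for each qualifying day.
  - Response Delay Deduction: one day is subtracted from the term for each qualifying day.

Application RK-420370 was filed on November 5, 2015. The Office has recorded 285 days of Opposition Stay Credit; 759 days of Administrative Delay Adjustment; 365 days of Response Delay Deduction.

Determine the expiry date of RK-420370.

2041-09-14

Base term: filing date + 24 years → 5 November 2039.
Opposition Stay Credit: +285 days → 16 August 2040.
Administrative Delay Adjustment: +759 days → 14 September 2042.
Response Delay Deduction: −365 days → 14 September 2041.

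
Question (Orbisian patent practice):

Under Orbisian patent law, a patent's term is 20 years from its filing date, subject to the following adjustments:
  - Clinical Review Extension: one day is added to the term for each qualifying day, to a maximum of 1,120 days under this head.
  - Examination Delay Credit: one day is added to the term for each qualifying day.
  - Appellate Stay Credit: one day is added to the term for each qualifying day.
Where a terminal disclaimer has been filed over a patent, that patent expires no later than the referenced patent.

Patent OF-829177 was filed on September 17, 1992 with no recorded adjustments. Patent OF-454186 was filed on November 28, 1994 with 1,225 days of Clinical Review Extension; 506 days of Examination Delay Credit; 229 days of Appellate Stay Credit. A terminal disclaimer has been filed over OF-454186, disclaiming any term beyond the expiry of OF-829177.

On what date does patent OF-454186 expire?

September 17, 2012

Natural term of OF-454186:
  Base: filing + 20 years → 28 November 2014.
  Clinical Review Extension: 1225 days claimed exceeds the 1120-day cap, so +1120 days → 22 December 2017.
  Examination Delay Credit: +506 days → 12 May 2019.
  Appellate Stay Credit: +229 days → 27 December 2019.
Expiry of referenced patent OF-829177:
  Base: filing + 20 years → 17 September 2012.
Terminal disclaimer: OF-454186 expires on the earlier of 27 December 2019 and 17 September 2012.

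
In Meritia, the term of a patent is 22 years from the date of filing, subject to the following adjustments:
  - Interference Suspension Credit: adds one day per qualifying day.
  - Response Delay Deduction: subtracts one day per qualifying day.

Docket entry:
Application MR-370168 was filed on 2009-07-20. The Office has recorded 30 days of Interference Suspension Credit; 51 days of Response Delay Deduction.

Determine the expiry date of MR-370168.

June 29, 2031

Base term: filing date + 22 years → 20 July 2031.
Interference Suspension Credit: +30 days → 19 August 2031.
Response Delay Deduction: −51 days → 29 June 2031.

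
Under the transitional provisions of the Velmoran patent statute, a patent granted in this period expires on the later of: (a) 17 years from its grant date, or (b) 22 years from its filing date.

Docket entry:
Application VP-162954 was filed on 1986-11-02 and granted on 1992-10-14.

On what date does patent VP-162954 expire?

(a) grant + 17 years → 14 October 2009.
(b) filing + 22 years → 2 November 2008.
Later of the two: 14 October 2009.

2009-10-14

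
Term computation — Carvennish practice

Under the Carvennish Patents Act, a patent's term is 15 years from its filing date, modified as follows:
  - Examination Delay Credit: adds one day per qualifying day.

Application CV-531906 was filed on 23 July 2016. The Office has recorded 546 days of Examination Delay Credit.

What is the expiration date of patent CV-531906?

2033-01-19

Base term: filing date + 15 years → 23 July 2031.
Examination Delay Credit: +546 days → 19 January 2033.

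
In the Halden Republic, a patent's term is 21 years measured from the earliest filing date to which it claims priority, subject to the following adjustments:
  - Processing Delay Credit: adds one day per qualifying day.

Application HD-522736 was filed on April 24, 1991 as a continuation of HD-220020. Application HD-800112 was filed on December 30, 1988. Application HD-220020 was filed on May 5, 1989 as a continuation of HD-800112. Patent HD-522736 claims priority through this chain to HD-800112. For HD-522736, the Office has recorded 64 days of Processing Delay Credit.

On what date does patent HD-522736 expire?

Earliest priority filing: 30 December 1988.
Base term: 30 December 1988 + 21 years → 30 December 2009.
Processing Delay Credit: +64 days → 4 March 2010.

2010-03-04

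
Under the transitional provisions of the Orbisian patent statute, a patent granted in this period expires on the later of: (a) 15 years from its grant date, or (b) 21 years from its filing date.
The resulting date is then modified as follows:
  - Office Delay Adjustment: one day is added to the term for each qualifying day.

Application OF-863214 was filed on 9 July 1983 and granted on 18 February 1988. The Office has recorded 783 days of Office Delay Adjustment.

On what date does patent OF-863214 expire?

2006-08-31

(a) grant + 15 years → 18 February 2003.
(b) filing + 21 years → 9 July 2004.
Later of the two: 9 July 2004.
Office Delay Adjustment: +783 days → 31 August 2006.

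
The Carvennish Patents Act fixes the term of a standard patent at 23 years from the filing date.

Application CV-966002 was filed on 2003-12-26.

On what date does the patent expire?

Filing date + 23 years → 26 December 2026.

December 26, 2026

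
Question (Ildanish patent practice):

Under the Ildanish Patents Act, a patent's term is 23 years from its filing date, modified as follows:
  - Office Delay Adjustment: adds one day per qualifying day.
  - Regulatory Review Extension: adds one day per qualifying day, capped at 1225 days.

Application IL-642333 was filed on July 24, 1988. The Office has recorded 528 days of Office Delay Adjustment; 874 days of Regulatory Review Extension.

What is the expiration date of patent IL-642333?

2015-05-26

Base term: filing date + 23 years → 24 July 2011.
Office Delay Adjustment: +528 days → 2 January 2013.
Regulatory Review Extension: 874 days (within the 1225-day cap) → +874 days → 26 May 2015.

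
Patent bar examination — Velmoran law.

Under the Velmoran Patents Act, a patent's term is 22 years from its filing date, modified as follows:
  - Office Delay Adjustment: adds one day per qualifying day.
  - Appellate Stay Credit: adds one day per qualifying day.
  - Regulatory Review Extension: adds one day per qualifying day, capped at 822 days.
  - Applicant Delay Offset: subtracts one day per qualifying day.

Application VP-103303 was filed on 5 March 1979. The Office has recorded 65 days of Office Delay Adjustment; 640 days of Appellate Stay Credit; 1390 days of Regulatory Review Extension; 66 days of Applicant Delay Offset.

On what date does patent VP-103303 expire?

Base term: filing date + 22 years → 5 March 2001.
Office Delay Adjustment: +65 days → 9 May 2001.
Appellate Stay Credit: +640 days → 8 February 2003.
Regulatory Review Extension: 1390 days claimed exceeds the 822-day cap, so +822 days → 10 May 2005.
Applicant Delay Offset: −66 days → 5 March 2005.

2005-03-05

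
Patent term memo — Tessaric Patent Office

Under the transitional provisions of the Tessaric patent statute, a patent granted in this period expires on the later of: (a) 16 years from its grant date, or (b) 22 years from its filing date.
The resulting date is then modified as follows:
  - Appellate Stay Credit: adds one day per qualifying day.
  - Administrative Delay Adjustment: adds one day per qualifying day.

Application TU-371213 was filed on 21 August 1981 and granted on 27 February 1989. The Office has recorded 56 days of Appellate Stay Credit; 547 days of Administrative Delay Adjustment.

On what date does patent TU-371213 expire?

2006-10-23

(a) grant + 16 years → 27 February 2005.
(b) filing + 22 years → 21 August 2003.
Later of the two: 27 February 2005.
Appellate Stay Credit: +56 days → 24 April 2005.
Administrative Delay Adjustment: +547 days → 23 October 2006.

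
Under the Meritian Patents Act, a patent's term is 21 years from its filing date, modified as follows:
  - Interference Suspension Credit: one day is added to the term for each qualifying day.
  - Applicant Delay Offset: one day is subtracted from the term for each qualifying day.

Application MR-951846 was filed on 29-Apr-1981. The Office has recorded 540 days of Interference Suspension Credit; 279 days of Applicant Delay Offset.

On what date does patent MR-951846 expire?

Base term: filing date + 21 years → 29 April 2002.
Interference Suspension Credit: +540 days → 21 October 2003.
Applicant Delay Offset: −279 days → 15 January 2003.

2003-01-15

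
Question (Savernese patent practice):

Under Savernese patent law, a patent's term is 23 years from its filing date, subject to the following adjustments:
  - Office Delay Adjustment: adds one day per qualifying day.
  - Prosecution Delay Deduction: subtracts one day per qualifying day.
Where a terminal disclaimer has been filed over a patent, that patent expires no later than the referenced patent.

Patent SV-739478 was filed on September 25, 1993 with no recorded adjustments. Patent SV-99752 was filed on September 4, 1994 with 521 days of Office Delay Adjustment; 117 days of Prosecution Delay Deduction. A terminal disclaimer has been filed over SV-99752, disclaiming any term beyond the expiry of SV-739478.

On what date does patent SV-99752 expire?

2016-09-25

Natural term of SV-99752:
  Base: filing + 23 years → 4 September 2017.
  Office Delay Adjustment: +521 days → 7 February 2019.
  Prosecution Delay Deduction: −117 days → 13 October 2018.
Expiry of referenced patent SV-739478:
  Base: filing + 23 years → 25 September 2016.
Terminal disclaimer: SV-99752 expires on the earlier of 13 October 2018 and 25 September 2016.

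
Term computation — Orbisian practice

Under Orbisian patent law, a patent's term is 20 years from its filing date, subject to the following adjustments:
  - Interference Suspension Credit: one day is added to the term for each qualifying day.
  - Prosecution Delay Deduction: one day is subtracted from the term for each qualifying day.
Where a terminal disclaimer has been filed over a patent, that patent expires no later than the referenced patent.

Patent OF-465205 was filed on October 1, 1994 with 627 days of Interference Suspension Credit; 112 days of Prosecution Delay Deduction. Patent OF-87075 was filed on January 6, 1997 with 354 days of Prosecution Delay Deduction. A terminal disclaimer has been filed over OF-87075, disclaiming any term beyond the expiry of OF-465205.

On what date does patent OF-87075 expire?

Natural term of OF-87075:
  Base: filing + 20 years → 6 January 2017.
  Prosecution Delay Deduction: −354 days → 18 January 2016.
Expiry of referenced patent OF-465205:
  Base: filing + 20 years → 1 October 2014.
  Interference Suspension Credit: +627 days → 19 June 2016.
  Prosecution Delay Deduction: −112 days → 28 February 2016.
Terminal disclaimer: OF-87075 expires on the earlier of 18 January 2016 and 28 February 2016.

2016-01-18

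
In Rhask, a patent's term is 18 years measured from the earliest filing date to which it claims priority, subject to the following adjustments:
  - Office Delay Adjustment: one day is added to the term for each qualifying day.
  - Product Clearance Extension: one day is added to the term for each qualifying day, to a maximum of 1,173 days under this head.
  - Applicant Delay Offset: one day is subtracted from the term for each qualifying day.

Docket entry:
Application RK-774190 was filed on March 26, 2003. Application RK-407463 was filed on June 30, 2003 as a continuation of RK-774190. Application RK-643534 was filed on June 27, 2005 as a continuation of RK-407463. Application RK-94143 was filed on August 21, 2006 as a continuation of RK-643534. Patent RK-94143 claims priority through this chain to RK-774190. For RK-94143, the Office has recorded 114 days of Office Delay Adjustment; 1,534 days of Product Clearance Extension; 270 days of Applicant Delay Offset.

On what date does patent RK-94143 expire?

2024-01-07

Earliest priority filing: 26 March 2003.
Base term: 26 March 2003 + 18 years → 26 March 2021.
Office Delay Adjustment: +114 days → 18 July 2021.
Product Clearance Extension: 1534 days claimed exceeds the 1173-day cap, so +1173 days → 3 October 2024.
Applicant Delay Offset: −270 days → 7 January 2024.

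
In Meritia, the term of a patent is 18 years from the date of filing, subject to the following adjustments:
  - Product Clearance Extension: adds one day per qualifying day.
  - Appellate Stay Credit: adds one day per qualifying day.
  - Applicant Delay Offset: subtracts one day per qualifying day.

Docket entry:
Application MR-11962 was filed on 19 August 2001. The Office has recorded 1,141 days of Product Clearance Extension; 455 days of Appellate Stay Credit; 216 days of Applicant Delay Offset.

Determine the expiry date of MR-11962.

2023-05-30

Base term: filing date + 18 years → 19 August 2019.
Product Clearance Extension: +1141 days → 3 October 2022.
Appellate Stay Credit: +455 days → 1 January 2024.
Applicant Delay Offset: −216 days → 30 May 2023.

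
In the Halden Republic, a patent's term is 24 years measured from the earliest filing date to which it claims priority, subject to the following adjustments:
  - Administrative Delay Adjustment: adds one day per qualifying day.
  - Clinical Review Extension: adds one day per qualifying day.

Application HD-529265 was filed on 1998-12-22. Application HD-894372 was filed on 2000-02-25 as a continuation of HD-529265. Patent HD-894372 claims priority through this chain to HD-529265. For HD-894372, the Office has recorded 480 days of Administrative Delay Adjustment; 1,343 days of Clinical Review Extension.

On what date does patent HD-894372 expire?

December 19, 2027

Earliest priority filing: 22 December 1998.
Base term: 22 December 1998 + 24 years → 22 December 2022.
Administrative Delay Adjustment: +480 days → 15 April 2024.
Clinical Review Extension: +1343 days → 19 December 2027.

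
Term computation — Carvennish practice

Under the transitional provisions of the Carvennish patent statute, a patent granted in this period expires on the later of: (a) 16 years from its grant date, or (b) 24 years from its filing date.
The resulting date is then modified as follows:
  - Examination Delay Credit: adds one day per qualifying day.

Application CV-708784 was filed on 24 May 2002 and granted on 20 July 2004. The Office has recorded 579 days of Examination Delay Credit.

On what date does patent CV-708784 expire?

December 24, 2027

(a) grant + 16 years → 20 July 2020.
(b) filing + 24 years → 24 May 2026.
Later of the two: 24 May 2026.
Examination Delay Credit: +579 days → 24 December 2027.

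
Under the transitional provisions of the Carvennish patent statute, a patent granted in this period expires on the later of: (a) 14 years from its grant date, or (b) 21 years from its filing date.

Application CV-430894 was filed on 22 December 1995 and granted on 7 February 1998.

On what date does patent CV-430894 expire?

2016-12-22

(a) grant + 14 years → 7 February 2012.
(b) filing + 21 years → 22 December 2016.
Later of the two: 22 December 2016.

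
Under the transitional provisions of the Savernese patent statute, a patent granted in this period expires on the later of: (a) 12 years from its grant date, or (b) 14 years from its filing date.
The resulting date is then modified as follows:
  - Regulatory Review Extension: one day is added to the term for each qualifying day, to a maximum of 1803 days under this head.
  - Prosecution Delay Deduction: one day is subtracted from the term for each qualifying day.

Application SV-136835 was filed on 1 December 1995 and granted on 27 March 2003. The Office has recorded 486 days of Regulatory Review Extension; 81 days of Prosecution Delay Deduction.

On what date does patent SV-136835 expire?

May 5, 2016

(a) grant + 12 years → 27 March 2015.
(b) filing + 14 years → 1 December 2009.
Later of the two: 27 March 2015.
Regulatory Review Extension: 486 days (within the 1803-day cap) → +486 days → 25 July 2016.
Prosecution Delay Deduction: −81 days → 5 May 2016.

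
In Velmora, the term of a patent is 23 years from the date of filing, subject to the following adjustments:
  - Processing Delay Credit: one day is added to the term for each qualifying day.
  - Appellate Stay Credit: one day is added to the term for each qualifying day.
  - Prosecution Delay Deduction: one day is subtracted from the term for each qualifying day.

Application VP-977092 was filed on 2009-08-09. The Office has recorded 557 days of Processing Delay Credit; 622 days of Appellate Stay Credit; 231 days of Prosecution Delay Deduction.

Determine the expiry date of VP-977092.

March 15, 2035

Base term: filing date + 23 years → 9 August 2032.
Processing Delay Credit: +557 days → 17 February 2034.
Appellate Stay Credit: +622 days → 1 November 2035.
Prosecution Delay Deduction: −231 days → 15 March 2035.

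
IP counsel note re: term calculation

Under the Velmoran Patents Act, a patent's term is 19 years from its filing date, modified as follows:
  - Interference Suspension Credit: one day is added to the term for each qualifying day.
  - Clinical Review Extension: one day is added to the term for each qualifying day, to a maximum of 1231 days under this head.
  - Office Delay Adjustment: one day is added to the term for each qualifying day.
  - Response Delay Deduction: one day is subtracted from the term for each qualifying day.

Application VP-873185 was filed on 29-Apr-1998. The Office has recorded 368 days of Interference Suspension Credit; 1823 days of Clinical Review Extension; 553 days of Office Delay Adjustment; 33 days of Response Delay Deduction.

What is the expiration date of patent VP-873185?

Base term: filing date + 19 years → 29 April 2017.
Interference Suspension Credit: +368 days → 2 May 2018.
Clinical Review Extension: 1823 days claimed exceeds the 1231-day cap, so +1231 days → 14 September 2021.
Office Delay Adjustment: +553 days → 21 March 2023.
Response Delay Deduction: −33 days → 16 February 2023.

February 16, 2023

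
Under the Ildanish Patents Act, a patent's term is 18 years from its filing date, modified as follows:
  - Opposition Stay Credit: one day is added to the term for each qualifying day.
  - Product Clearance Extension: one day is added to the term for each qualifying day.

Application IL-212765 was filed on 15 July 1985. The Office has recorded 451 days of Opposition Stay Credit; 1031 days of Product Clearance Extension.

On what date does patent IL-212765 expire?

August 5, 2007

Base term: filing date + 18 years → 15 July 2003.
Opposition Stay Credit: +451 days → 8 October 2004.
Product Clearance Extension: +1031 days → 5 August 2007.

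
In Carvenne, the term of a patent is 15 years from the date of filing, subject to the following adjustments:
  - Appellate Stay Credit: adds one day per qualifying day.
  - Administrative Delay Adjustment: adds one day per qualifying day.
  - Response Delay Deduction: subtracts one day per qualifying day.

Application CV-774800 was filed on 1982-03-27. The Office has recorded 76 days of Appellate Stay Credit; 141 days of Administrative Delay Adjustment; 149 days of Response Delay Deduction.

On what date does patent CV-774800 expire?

Base term: filing date + 15 years → 27 March 1997.
Appellate Stay Credit: +76 days → 11 June 1997.
Administrative Delay Adjustment: +141 days → 30 October 1997.
Response Delay Deduction: −149 days → 3 June 1997.

1997-06-03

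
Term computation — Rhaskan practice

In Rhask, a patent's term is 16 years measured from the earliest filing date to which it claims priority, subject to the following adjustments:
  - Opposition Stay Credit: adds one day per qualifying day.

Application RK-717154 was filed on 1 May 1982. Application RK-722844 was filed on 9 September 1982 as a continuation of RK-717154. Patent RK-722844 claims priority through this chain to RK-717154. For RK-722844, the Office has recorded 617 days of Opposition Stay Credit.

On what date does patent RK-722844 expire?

2000-01-08

Earliest priority filing: 1 May 1982.
Base term: 1 May 1982 + 16 years → 1 May 1998.
Opposition Stay Credit: +617 days → 8 January 2000.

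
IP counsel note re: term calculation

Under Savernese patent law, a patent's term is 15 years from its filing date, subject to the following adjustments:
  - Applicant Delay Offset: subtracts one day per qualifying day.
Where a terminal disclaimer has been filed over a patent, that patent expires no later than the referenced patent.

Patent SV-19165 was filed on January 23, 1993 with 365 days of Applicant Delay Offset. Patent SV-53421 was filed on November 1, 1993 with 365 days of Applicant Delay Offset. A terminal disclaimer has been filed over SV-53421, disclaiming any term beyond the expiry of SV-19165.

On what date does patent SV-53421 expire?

Natural term of SV-53421:
  Base: filing + 15 years → 1 November 2008.
  Applicant Delay Offset: −365 days → 2 November 2007.
Expiry of referenced patent SV-19165:
  Base: filing + 15 years → 23 January 2008.
  Applicant Delay Offset: −365 days → 23 January 2007.
Terminal disclaimer: SV-53421 expires on the earlier of 2 November 2007 and 23 January 2007.

January 23, 2007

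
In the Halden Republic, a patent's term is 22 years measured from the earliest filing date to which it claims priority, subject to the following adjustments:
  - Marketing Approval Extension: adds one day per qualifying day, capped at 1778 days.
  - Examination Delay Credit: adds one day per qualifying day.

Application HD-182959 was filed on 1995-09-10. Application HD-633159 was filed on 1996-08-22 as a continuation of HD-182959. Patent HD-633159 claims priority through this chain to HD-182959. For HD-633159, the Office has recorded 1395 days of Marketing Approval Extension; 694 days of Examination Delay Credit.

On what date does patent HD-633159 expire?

Earliest priority filing: 10 September 1995.
Base term: 10 September 1995 + 22 years → 10 September 2017.
Marketing Approval Extension: 1395 days (within the 1778-day cap) → +1395 days → 6 July 2021.
Examination Delay Credit: +694 days → 31 May 2023.

2023-05-31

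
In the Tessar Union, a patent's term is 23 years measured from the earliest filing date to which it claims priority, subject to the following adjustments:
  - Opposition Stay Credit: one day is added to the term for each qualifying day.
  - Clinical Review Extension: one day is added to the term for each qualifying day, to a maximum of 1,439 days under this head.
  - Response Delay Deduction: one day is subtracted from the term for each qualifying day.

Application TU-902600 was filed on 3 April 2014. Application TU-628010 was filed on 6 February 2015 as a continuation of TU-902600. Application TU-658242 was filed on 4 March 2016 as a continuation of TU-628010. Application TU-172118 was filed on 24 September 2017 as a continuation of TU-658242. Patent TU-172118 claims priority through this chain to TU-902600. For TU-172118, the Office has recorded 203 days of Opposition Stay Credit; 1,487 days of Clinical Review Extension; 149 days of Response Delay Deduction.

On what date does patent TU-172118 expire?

Earliest priority filing: 3 April 2014.
Base term: 3 April 2014 + 23 years → 3 April 2037.
Opposition Stay Credit: +203 days → 23 October 2037.
Clinical Review Extension: 1487 days claimed exceeds the 1439-day cap, so +1439 days → 1 October 2041.
Response Delay Deduction: −149 days → 5 May 2041.

2041-05-05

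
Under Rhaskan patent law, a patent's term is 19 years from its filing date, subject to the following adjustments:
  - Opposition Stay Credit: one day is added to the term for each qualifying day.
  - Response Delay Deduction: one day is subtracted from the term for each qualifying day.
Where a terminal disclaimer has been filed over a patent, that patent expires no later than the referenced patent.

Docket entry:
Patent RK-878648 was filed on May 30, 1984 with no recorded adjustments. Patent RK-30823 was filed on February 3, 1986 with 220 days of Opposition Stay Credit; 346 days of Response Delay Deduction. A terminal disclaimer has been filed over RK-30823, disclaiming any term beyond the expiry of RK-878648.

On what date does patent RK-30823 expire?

May 30, 2003

Natural term of RK-30823:
  Base: filing + 19 years → 3 February 2005.
  Opposition Stay Credit: +220 days → 11 September 2005.
  Response Delay Deduction: −346 days → 30 September 2004.
Expiry of referenced patent RK-878648:
  Base: filing + 19 years → 30 May 2003.
Terminal disclaimer: RK-30823 expires on the earlier of 30 September 2004 and 30 May 2003.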